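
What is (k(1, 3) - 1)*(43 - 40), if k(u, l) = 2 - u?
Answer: 0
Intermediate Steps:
(k(1, 3) - 1)*(43 - 40) = ((2 - 1*1) - 1)*(43 - 40) = ((2 - 1) - 1)*3 = (1 - 1)*3 = 0*3 = 0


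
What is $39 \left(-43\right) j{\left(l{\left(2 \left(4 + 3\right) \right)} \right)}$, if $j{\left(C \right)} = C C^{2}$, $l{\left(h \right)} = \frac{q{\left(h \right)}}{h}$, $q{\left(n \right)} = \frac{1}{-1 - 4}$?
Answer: $\frac{1677}{343000} \approx 0.0048892$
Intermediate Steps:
$q{\left(n \right)} = - \frac{1}{5}$ ($q{\left(n \right)} = \frac{1}{-5} = - \frac{1}{5}$)
$l{\left(h \right)} = - \frac{1}{5 h}$
$j{\left(C \right)} = C^{3}$
$39 \left(-43\right) j{\left(l{\left(2 \left(4 + 3\right) \right)} \right)} = 39 \left(-43\right) \left(- \frac{1}{5 \cdot 2 \left(4 + 3\right)}\right)^{3} = - 1677 \left(- \frac{1}{5 \cdot 2 \cdot 7}\right)^{3} = - 1677 \left(- \frac{1}{5 \cdot 14}\right)^{3} = - 1677 \left(\left(- \frac{1}{5}\right) \frac{1}{14}\right)^{3} = - 1677 \left(- \frac{1}{70}\right)^{3} = \left(-1677\right) \left(- \frac{1}{343000}\right) = \frac{1677}{343000}$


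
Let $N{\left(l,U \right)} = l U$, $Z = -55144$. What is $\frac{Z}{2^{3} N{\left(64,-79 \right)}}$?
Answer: $\frac{6893}{5056} \approx 1.3633$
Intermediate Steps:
$N{\left(l,U \right)} = U l$
$\frac{Z}{2^{3} N{\left(64,-79 \right)}} = - \frac{55144}{2^{3} \left(\left(-79\right) 64\right)} = - \frac{55144}{8 \left(-5056\right)} = - \frac{55144}{-40448} = \left(-55144\right) \left(- \frac{1}{40448}\right) = \frac{6893}{5056}$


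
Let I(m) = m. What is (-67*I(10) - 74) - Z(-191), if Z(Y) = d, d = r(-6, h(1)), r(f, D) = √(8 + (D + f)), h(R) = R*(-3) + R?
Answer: -744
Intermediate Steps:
h(R) = -2*R (h(R) = -3*R + R = -2*R)
r(f, D) = √(8 + D + f)
d = 0 (d = √(8 - 2*1 - 6) = √(8 - 2 - 6) = √0 = 0)
Z(Y) = 0
(-67*I(10) - 74) - Z(-191) = (-67*10 - 74) - 1*0 = (-670 - 74) + 0 = -744 + 0 = -744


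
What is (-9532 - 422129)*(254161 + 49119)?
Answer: -130914148080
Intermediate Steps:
(-9532 - 422129)*(254161 + 49119) = -431661*303280 = -130914148080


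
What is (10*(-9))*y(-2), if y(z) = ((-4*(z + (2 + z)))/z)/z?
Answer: -180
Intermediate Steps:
y(z) = (-8 - 8*z)/z**2 (y(z) = ((-4*(2 + 2*z))/z)/z = ((-8 - 8*z)/z)/z = (-8 - 8*z)/z**2)
(10*(-9))*y(-2) = (10*(-9))*(8*(-1 - 1*(-2))/(-2)**2) = -720*(-1 + 2)/4 = -720/4 = -90*2 = -180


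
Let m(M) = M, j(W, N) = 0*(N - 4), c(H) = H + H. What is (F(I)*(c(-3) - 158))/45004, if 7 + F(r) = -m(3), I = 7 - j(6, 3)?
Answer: 410/11251 ≈ 0.036441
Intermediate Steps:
c(H) = 2*H
j(W, N) = 0 (j(W, N) = 0*(-4 + N) = 0)
I = 7 (I = 7 - 1*0 = 7 + 0 = 7)
F(r) = -10 (F(r) = -7 - 1*3 = -7 - 3 = -10)
(F(I)*(c(-3) - 158))/45004 = -10*(2*(-3) - 158)/45004 = -10*(-6 - 158)*(1/45004) = -10*(-164)*(1/45004) = 1640*(1/45004) = 410/11251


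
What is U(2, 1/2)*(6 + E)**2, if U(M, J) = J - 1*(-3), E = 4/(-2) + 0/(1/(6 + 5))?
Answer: 56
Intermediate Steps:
E = -2 (E = 4*(-1/2) + 0/(1/11) = -2 + 0/(1/11) = -2 + 0*11 = -2 + 0 = -2)
U(M, J) = 3 + J (U(M, J) = J + 3 = 3 + J)
U(2, 1/2)*(6 + E)**2 = (3 + 1/2)*(6 - 2)**2 = (3 + 1/2)*4**2 = (7/2)*16 = 56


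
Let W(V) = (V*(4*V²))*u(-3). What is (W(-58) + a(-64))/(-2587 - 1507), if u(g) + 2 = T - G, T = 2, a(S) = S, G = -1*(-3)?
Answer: -1170640/2047 ≈ -571.88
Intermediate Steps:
G = 3
u(g) = -3 (u(g) = -2 + (2 - 1*3) = -2 + (2 - 3) = -2 - 1 = -3)
W(V) = -12*V³ (W(V) = (V*(4*V²))*(-3) = (4*V³)*(-3) = -12*V³)
(W(-58) + a(-64))/(-2587 - 1507) = (-12*(-58)³ - 64)/(-2587 - 1507) = (-12*(-195112) - 64)/(-4094) = (2341344 - 64)*(-1/4094) = 2341280*(-1/4094) = -1170640/2047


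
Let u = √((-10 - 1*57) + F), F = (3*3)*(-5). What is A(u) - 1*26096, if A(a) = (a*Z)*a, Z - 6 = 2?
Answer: -26992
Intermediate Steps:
Z = 8 (Z = 6 + 2 = 8)
F = -45 (F = 9*(-5) = -45)
u = 4*I*√7 (u = √((-10 - 1*57) - 45) = √((-10 - 57) - 45) = √(-67 - 45) = √(-112) = 4*I*√7 ≈ 10.583*I)
A(a) = 8*a² (A(a) = (a*8)*a = (8*a)*a = 8*a²)
A(u) - 1*26096 = 8*(4*I*√7)² - 1*26096 = 8*(-112) - 26096 = -896 - 26096 = -26992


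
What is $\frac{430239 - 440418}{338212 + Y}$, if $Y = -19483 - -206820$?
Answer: $- \frac{3393}{175183} \approx -0.019368$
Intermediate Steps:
$Y = 187337$ ($Y = -19483 + 206820 = 187337$)
$\frac{430239 - 440418}{338212 + Y} = \frac{430239 - 440418}{338212 + 187337} = - \frac{10179}{525549} = \left(-10179\right) \frac{1}{525549} = - \frac{3393}{175183}$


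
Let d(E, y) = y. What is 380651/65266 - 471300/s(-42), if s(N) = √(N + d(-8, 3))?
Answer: 380651/65266 + 157100*I*√39/13 ≈ 5.8323 + 75468.0*I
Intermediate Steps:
s(N) = √(3 + N) (s(N) = √(N + 3) = √(3 + N))
380651/65266 - 471300/s(-42) = 380651/65266 - 471300/√(3 - 42) = 380651*(1/65266) - 471300*(-I*√39/39) = 380651/65266 - 471300*(-I*√39/39) = 380651/65266 - (-157100)*I*√39/13 = 380651/65266 + 157100*I*√39/13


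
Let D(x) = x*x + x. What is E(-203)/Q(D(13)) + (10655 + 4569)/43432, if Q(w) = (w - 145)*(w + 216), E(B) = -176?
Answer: 13534037/39973727 ≈ 0.33857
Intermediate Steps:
D(x) = x + x² (D(x) = x² + x = x + x²)
Q(w) = (-145 + w)*(216 + w)
E(-203)/Q(D(13)) + (10655 + 4569)/43432 = -176/(-31320 + (13*(1 + 13))² + 71*(13*(1 + 13))) + (10655 + 4569)/43432 = -176/(-31320 + (13*14)² + 71*(13*14)) + 15224*(1/43432) = -176/(-31320 + 182² + 71*182) + 1903/5429 = -176/(-31320 + 33124 + 12922) + 1903/5429 = -176/14726 + 1903/5429 = -176*1/14726 + 1903/5429 = -88/7363 + 1903/5429 = 13534037/39973727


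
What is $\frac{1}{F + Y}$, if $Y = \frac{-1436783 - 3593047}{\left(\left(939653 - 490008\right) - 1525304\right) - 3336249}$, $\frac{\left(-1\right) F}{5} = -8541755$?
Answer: $\frac{81702}{3489392428195} \approx 2.3414 \cdot 10^{-8}$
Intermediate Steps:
$F = 42708775$ ($F = \left(-5\right) \left(-8541755\right) = 42708775$)
$Y = \frac{93145}{81702}$ ($Y = - \frac{5029830}{\left(449645 - 1525304\right) - 3336249} = - \frac{5029830}{-1075659 - 3336249} = - \frac{5029830}{-4411908} = \left(-5029830\right) \left(- \frac{1}{4411908}\right) = \frac{93145}{81702} \approx 1.1401$)
$\frac{1}{F + Y} = \frac{1}{42708775 + \frac{93145}{81702}} = \frac{1}{\frac{3489392428195}{81702}} = \frac{81702}{3489392428195}$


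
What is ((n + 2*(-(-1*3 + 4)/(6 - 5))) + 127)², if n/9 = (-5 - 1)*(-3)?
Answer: 82369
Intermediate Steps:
n = 162 (n = 9*((-5 - 1)*(-3)) = 9*(-6*(-3)) = 9*18 = 162)
((n + 2*(-(-1*3 + 4)/(6 - 5))) + 127)² = ((162 + 2*(-(-1*3 + 4)/(6 - 5))) + 127)² = ((162 + 2*(-(-3 + 4)/1)) + 127)² = ((162 + 2*(-1)) + 127)² = ((162 - 2) + 127)² = (160 + 127)² = 287² = 82369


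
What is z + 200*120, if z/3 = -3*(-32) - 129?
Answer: 23901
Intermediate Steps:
z = -99 (z = 3*(-3*(-32) - 129) = 3*(96 - 129) = 3*(-33) = -99)
z + 200*120 = -99 + 200*120 = -99 + 24000 = 23901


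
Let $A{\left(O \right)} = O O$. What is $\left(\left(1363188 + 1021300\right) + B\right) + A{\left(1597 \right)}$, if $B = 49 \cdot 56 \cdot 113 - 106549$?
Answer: $5138420$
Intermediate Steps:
$A{\left(O \right)} = O^{2}$
$B = 203523$ ($B = 2744 \cdot 113 - 106549 = 310072 - 106549 = 203523$)
$\left(\left(1363188 + 1021300\right) + B\right) + A{\left(1597 \right)} = \left(\left(1363188 + 1021300\right) + 203523\right) + 1597^{2} = \left(2384488 + 203523\right) + 2550409 = 2588011 + 2550409 = 5138420$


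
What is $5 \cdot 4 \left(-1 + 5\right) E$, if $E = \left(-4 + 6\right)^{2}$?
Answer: $320$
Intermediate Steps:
$E = 4$ ($E = 2^{2} = 4$)
$5 \cdot 4 \left(-1 + 5\right) E = 5 \cdot 4 \left(-1 + 5\right) 4 = 5 \cdot 4 \cdot 4 \cdot 4 = 5 \cdot 16 \cdot 4 = 80 \cdot 4 = 320$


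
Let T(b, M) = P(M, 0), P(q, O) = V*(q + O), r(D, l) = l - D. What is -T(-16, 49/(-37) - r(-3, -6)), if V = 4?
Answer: -248/37 ≈ -6.7027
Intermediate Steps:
P(q, O) = 4*O + 4*q (P(q, O) = 4*(q + O) = 4*(O + q) = 4*O + 4*q)
T(b, M) = 4*M (T(b, M) = 4*0 + 4*M = 0 + 4*M = 4*M)
-T(-16, 49/(-37) - r(-3, -6)) = -4*(49/(-37) - (-6 - 1*(-3))) = -4*(49*(-1/37) - (-6 + 3)) = -4*(-49/37 - 1*(-3)) = -4*(-49/37 + 3) = -4*62/37 = -1*248/37 = -248/37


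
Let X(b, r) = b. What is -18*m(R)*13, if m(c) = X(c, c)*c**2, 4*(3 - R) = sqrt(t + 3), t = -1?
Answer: -26325/4 + 25389*sqrt(2)/16 ≈ -4337.2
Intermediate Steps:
R = 3 - sqrt(2)/4 (R = 3 - sqrt(-1 + 3)/4 = 3 - sqrt(2)/4 ≈ 2.6464)
m(c) = c**3 (m(c) = c*c**2 = c**3)
-18*m(R)*13 = -18*(3 - sqrt(2)/4)**3*13 = -234*(3 - sqrt(2)/4)**3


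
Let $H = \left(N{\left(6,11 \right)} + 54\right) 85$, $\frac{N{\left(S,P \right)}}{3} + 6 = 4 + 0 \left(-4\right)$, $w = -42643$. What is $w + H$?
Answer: $-38563$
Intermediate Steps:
$N{\left(S,P \right)} = -6$ ($N{\left(S,P \right)} = -18 + 3 \left(4 + 0 \left(-4\right)\right) = -18 + 3 \left(4 + 0\right) = -18 + 3 \cdot 4 = -18 + 12 = -6$)
$H = 4080$ ($H = \left(-6 + 54\right) 85 = 48 \cdot 85 = 4080$)
$w + H = -42643 + 4080 = -38563$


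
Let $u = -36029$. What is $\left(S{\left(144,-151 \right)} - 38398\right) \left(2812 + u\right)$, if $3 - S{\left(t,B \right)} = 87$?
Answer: $1278256594$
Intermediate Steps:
$S{\left(t,B \right)} = -84$ ($S{\left(t,B \right)} = 3 - 87 = -84$)
$\left(S{\left(144,-151 \right)} - 38398\right) \left(2812 + u\right) = \left(-84 - 38398\right) \left(2812 - 36029\right) = \left(-38482\right) \left(-33217\right) = 1278256594$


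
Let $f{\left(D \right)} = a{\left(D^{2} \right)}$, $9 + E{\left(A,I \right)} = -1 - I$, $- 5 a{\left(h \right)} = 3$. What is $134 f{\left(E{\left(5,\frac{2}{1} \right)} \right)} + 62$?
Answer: $- \frac{92}{5} \approx -18.4$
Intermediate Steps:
$a{\left(h \right)} = - \frac{3}{5}$ ($a{\left(h \right)} = \left(- \frac{1}{5}\right) 3 = - \frac{3}{5}$)
$E{\left(A,I \right)} = -10 - I$ ($E{\left(A,I \right)} = -9 - \left(1 + I\right) = -10 - I$)
$f{\left(D \right)} = - \frac{3}{5}$
$134 f{\left(E{\left(5,\frac{2}{1} \right)} \right)} + 62 = 134 \left(- \frac{3}{5}\right) + 62 = - \frac{402}{5} + 62 = - \frac{92}{5}$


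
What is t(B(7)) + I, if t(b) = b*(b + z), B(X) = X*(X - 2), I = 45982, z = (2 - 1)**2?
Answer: 47242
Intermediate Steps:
z = 1 (z = 1**2 = 1)
B(X) = X*(-2 + X)
t(b) = b*(1 + b) (t(b) = b*(b + 1) = b*(1 + b))
t(B(7)) + I = (7*(-2 + 7))*(1 + 7*(-2 + 7)) + 45982 = (7*5)*(1 + 7*5) + 45982 = 35*(1 + 35) + 45982 = 35*36 + 45982 = 1260 + 45982 = 47242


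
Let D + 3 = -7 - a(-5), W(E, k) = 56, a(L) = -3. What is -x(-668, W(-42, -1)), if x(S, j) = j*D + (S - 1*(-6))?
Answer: 1054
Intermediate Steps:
D = -7 (D = -3 + (-7 - 1*(-3)) = -3 + (-7 + 3) = -3 - 4 = -7)
x(S, j) = 6 + S - 7*j (x(S, j) = j*(-7) + (S - 1*(-6)) = -7*j + (S + 6) = -7*j + (6 + S) = 6 + S - 7*j)
-x(-668, W(-42, -1)) = -(6 - 668 - 7*56) = -(6 - 668 - 392) = -1*(-1054) = 1054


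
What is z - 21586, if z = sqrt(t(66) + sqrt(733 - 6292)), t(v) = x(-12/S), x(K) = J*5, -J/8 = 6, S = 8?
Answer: -21586 + sqrt(-240 + I*sqrt(5559)) ≈ -21584.0 + 15.673*I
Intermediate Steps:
J = -48 (J = -8*6 = -48)
x(K) = -240 (x(K) = -48*5 = -240)
t(v) = -240
z = sqrt(-240 + I*sqrt(5559)) (z = sqrt(-240 + sqrt(733 - 6292)) = sqrt(-240 + sqrt(-5559)) = sqrt(-240 + I*sqrt(5559)) ≈ 2.3785 + 15.673*I)
z - 21586 = sqrt(-240 + I*sqrt(5559)) - 21586 = -21586 + sqrt(-240 + I*sqrt(5559))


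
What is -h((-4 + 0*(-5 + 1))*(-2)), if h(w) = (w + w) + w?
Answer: -24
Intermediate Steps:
h(w) = 3*w (h(w) = 2*w + w = 3*w)
-h((-4 + 0*(-5 + 1))*(-2)) = -3*(-4 + 0*(-5 + 1))*(-2) = -3*(-4 + 0*(-4))*(-2) = -3*(-4 + 0)*(-2) = -3*(-4*(-2)) = -3*8 = -1*24 = -24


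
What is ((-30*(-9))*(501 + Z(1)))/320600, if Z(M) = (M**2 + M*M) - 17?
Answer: 6561/16030 ≈ 0.40930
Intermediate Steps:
Z(M) = -17 + 2*M**2 (Z(M) = (M**2 + M**2) - 17 = 2*M**2 - 17 = -17 + 2*M**2)
((-30*(-9))*(501 + Z(1)))/320600 = ((-30*(-9))*(501 + (-17 + 2*1**2)))/320600 = (270*(501 + (-17 + 2*1)))*(1/320600) = (270*(501 + (-17 + 2)))*(1/320600) = (270*(501 - 15))*(1/320600) = (270*486)*(1/320600) = 131220*(1/320600) = 6561/16030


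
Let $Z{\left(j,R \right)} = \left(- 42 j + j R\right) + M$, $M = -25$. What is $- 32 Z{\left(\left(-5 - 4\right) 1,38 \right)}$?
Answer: $-352$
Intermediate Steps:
$Z{\left(j,R \right)} = -25 - 42 j + R j$ ($Z{\left(j,R \right)} = \left(- 42 j + j R\right) - 25 = \left(- 42 j + R j\right) - 25 = -25 - 42 j + R j$)
$- 32 Z{\left(\left(-5 - 4\right) 1,38 \right)} = - 32 \left(-25 - 42 \left(-5 - 4\right) 1 + 38 \left(-5 - 4\right) 1\right) = - 32 \left(-25 - 42 \left(\left(-9\right) 1\right) + 38 \left(\left(-9\right) 1\right)\right) = - 32 \left(-25 - -378 + 38 \left(-9\right)\right) = - 32 \left(-25 + 378 - 342\right) = \left(-32\right) 11 = -352$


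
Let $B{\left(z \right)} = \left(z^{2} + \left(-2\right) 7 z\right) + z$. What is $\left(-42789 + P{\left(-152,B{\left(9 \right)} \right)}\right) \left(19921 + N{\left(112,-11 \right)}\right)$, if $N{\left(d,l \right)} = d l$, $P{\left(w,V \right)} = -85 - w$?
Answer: $-798431458$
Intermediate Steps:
$B{\left(z \right)} = z^{2} - 13 z$ ($B{\left(z \right)} = \left(z^{2} - 14 z\right) + z = z^{2} - 13 z$)
$\left(-42789 + P{\left(-152,B{\left(9 \right)} \right)}\right) \left(19921 + N{\left(112,-11 \right)}\right) = \left(-42789 - -67\right) \left(19921 + 112 \left(-11\right)\right) = \left(-42789 + \left(-85 + 152\right)\right) \left(19921 - 1232\right) = \left(-42789 + 67\right) 18689 = \left(-42722\right) 18689 = -798431458$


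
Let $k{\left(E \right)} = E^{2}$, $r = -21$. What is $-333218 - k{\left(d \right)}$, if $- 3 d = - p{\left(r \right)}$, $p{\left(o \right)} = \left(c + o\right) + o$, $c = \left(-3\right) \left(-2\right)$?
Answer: $-333362$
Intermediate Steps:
$c = 6$
$p{\left(o \right)} = 6 + 2 o$ ($p{\left(o \right)} = \left(6 + o\right) + o = 6 + 2 o$)
$d = -12$ ($d = - \frac{\left(-1\right) \left(6 + 2 \left(-21\right)\right)}{3} = - \frac{\left(-1\right) \left(6 - 42\right)}{3} = - \frac{\left(-1\right) \left(-36\right)}{3} = \left(- \frac{1}{3}\right) 36 = -12$)
$-333218 - k{\left(d \right)} = -333218 - \left(-12\right)^{2} = -333218 - 144 = -333362$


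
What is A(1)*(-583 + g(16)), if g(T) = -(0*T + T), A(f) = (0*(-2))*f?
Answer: 0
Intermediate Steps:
A(f) = 0 (A(f) = 0*f = 0)
g(T) = -T (g(T) = -(0 + T) = -T)
A(1)*(-583 + g(16)) = 0*(-583 - 1*16) = 0*(-583 - 16) = 0*(-599) = 0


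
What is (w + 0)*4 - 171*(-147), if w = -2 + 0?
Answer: 25129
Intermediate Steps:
w = -2
(w + 0)*4 - 171*(-147) = (-2 + 0)*4 - 171*(-147) = -2*4 + 25137 = -8 + 25137 = 25129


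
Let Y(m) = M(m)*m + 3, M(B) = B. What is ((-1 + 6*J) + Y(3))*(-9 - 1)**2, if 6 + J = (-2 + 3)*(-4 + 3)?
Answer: -3100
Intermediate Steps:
J = -7 (J = -6 + (-2 + 3)*(-4 + 3) = -6 + 1*(-1) = -6 - 1 = -7)
Y(m) = 3 + m**2 (Y(m) = m*m + 3 = m**2 + 3 = 3 + m**2)
((-1 + 6*J) + Y(3))*(-9 - 1)**2 = ((-1 + 6*(-7)) + (3 + 3**2))*(-9 - 1)**2 = ((-1 - 42) + (3 + 9))*(-10)**2 = (-43 + 12)*100 = -31*100 = -3100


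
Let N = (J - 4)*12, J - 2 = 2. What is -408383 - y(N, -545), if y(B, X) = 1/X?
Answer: -222568734/545 ≈ -4.0838e+5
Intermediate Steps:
J = 4 (J = 2 + 2 = 4)
N = 0 (N = (4 - 4)*12 = 0*12 = 0)
-408383 - y(N, -545) = -408383 - 1/(-545) = -408383 - 1*(-1/545) = -408383 + 1/545 = -222568734/545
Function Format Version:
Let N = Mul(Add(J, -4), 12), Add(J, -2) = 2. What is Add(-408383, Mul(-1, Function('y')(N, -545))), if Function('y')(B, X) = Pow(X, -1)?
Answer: Rational(-222568734, 545) ≈ -4.0838e+5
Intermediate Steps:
J = 4 (J = Add(2, 2) = 4)
N = 0 (N = Mul(Add(4, -4), 12) = Mul(0, 12) = 0)
Add(-408383, Mul(-1, Function('y')(N, -545))) = Add(-408383, Mul(-1, Pow(-545, -1))) = Add(-408383, Mul(-1, Rational(-1, 545))) = Add(-408383, Rational(1, 545)) = Rational(-222568734, 545)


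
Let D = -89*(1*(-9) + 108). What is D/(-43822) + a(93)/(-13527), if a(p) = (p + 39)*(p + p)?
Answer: -106303483/65864466 ≈ -1.6140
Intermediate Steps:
a(p) = 2*p*(39 + p) (a(p) = (39 + p)*(2*p) = 2*p*(39 + p))
D = -8811 (D = -89*(-9 + 108) = -89*99 = -8811)
D/(-43822) + a(93)/(-13527) = -8811/(-43822) + (2*93*(39 + 93))/(-13527) = -8811*(-1/43822) + (2*93*132)*(-1/13527) = 8811/43822 + 24552*(-1/13527) = 8811/43822 - 2728/1503 = -106303483/65864466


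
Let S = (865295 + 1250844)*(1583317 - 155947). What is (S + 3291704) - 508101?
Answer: 3020516108033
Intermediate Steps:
S = 3020513324430 (S = 2116139*1427370 = 3020513324430)
(S + 3291704) - 508101 = (3020513324430 + 3291704) - 508101 = 3020516616134 - 508101 = 3020516108033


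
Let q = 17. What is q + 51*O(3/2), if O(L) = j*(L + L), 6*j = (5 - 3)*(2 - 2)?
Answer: 17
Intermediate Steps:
j = 0 (j = ((5 - 3)*(2 - 2))/6 = (2*0)/6 = (⅙)*0 = 0)
O(L) = 0 (O(L) = 0*(L + L) = 0*(2*L) = 0)
q + 51*O(3/2) = 17 + 51*0 = 17 + 0 = 17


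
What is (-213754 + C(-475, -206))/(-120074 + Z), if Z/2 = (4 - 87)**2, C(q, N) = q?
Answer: 214229/106296 ≈ 2.0154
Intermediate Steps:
Z = 13778 (Z = 2*(4 - 87)**2 = 2*(-83)**2 = 2*6889 = 13778)
(-213754 + C(-475, -206))/(-120074 + Z) = (-213754 - 475)/(-120074 + 13778) = -214229/(-106296) = -214229*(-1/106296) = 214229/106296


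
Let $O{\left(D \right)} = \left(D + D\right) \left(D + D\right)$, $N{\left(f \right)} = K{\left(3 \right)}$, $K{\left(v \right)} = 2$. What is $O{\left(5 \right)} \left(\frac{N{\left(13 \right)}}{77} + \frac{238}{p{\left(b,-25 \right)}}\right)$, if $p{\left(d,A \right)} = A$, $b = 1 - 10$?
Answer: $- \frac{73104}{77} \approx -949.4$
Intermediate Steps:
$N{\left(f \right)} = 2$
$b = -9$ ($b = 1 - 10 = -9$)
$O{\left(D \right)} = 4 D^{2}$ ($O{\left(D \right)} = 2 D 2 D = 4 D^{2}$)
$O{\left(5 \right)} \left(\frac{N{\left(13 \right)}}{77} + \frac{238}{p{\left(b,-25 \right)}}\right) = 4 \cdot 5^{2} \left(\frac{2}{77} + \frac{238}{-25}\right) = 4 \cdot 25 \left(2 \cdot \frac{1}{77} + 238 \left(- \frac{1}{25}\right)\right) = 100 \left(\frac{2}{77} - \frac{238}{25}\right) = 100 \left(- \frac{18276}{1925}\right) = - \frac{73104}{77}$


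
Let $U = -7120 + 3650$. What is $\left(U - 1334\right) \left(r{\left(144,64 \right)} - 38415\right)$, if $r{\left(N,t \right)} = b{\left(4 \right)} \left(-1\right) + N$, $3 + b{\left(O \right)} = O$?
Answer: $183858688$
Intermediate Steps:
$b{\left(O \right)} = -3 + O$
$r{\left(N,t \right)} = -1 + N$ ($r{\left(N,t \right)} = \left(-3 + 4\right) \left(-1\right) + N = 1 \left(-1\right) + N = -1 + N$)
$U = -3470$
$\left(U - 1334\right) \left(r{\left(144,64 \right)} - 38415\right) = \left(-3470 - 1334\right) \left(\left(-1 + 144\right) - 38415\right) = - 4804 \left(143 - 38415\right) = \left(-4804\right) \left(-38272\right) = 183858688$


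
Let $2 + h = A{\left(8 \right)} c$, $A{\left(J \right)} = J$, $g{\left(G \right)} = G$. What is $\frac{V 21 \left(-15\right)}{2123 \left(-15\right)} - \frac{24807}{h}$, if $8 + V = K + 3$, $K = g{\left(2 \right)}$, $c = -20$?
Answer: $\frac{17551685}{114642} \approx 153.1$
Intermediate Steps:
$K = 2$
$h = -162$ ($h = -2 + 8 \left(-20\right) = -2 - 160 = -162$)
$V = -3$ ($V = -8 + \left(2 + 3\right) = -8 + 5 = -3$)
$\frac{V 21 \left(-15\right)}{2123 \left(-15\right)} - \frac{24807}{h} = \frac{\left(-3\right) 21 \left(-15\right)}{2123 \left(-15\right)} - \frac{24807}{-162} = \frac{\left(-63\right) \left(-15\right)}{-31845} - - \frac{8269}{54} = 945 \left(- \frac{1}{31845}\right) + \frac{8269}{54} = - \frac{63}{2123} + \frac{8269}{54} = \frac{17551685}{114642}$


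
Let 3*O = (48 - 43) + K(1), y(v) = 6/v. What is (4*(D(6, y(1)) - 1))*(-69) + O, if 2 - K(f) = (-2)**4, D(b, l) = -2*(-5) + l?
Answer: -4143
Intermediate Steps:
D(b, l) = 10 + l
K(f) = -14 (K(f) = 2 - 1*(-2)**4 = 2 - 1*16 = 2 - 16 = -14)
O = -3 (O = ((48 - 43) - 14)/3 = (5 - 14)/3 = (1/3)*(-9) = -3)
(4*(D(6, y(1)) - 1))*(-69) + O = (4*((10 + 6/1) - 1))*(-69) - 3 = (4*((10 + 6*1) - 1))*(-69) - 3 = (4*((10 + 6) - 1))*(-69) - 3 = (4*(16 - 1))*(-69) - 3 = (4*15)*(-69) - 3 = 60*(-69) - 3 = -4140 - 3 = -4143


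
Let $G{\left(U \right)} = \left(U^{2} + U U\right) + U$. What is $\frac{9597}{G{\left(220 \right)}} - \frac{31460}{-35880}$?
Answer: $\frac{103681}{106260} \approx 0.97573$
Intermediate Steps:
$G{\left(U \right)} = U + 2 U^{2}$ ($G{\left(U \right)} = \left(U^{2} + U^{2}\right) + U = 2 U^{2} + U = U + 2 U^{2}$)
$\frac{9597}{G{\left(220 \right)}} - \frac{31460}{-35880} = \frac{9597}{220 \left(1 + 2 \cdot 220\right)} - \frac{31460}{-35880} = \frac{9597}{220 \left(1 + 440\right)} - - \frac{121}{138} = \frac{9597}{220 \cdot 441} + \frac{121}{138} = \frac{9597}{97020} + \frac{121}{138} = 9597 \cdot \frac{1}{97020} + \frac{121}{138} = \frac{457}{4620} + \frac{121}{138} = \frac{103681}{106260}$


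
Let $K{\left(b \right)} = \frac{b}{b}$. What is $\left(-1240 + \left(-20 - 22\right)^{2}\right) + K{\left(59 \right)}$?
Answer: $525$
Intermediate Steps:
$K{\left(b \right)} = 1$
$\left(-1240 + \left(-20 - 22\right)^{2}\right) + K{\left(59 \right)} = \left(-1240 + \left(-20 - 22\right)^{2}\right) + 1 = \left(-1240 + \left(-42\right)^{2}\right) + 1 = \left(-1240 + 1764\right) + 1 = 524 + 1 = 525$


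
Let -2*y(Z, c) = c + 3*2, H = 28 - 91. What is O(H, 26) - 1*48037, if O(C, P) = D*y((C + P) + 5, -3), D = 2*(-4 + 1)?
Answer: -48028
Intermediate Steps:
D = -6 (D = 2*(-3) = -6)
H = -63
y(Z, c) = -3 - c/2 (y(Z, c) = -(c + 3*2)/2 = -(c + 6)/2 = -(6 + c)/2 = -3 - c/2)
O(C, P) = 9 (O(C, P) = -6*(-3 - ½*(-3)) = -6*(-3 + 3/2) = -6*(-3/2) = 9)
O(H, 26) - 1*48037 = 9 - 1*48037 = 9 - 48037 = -48028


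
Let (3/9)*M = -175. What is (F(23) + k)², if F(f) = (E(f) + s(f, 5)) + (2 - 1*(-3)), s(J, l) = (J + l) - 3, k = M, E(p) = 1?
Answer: 244036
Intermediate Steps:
M = -525 (M = 3*(-175) = -525)
k = -525
s(J, l) = -3 + J + l
F(f) = 8 + f (F(f) = (1 + (-3 + f + 5)) + (2 - 1*(-3)) = (1 + (2 + f)) + (2 + 3) = (3 + f) + 5 = 8 + f)
(F(23) + k)² = ((8 + 23) - 525)² = (31 - 525)² = (-494)² = 244036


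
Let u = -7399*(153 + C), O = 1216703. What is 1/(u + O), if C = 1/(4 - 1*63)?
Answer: 59/5002103 ≈ 1.1795e-5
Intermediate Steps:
C = -1/59 (C = 1/(4 - 63) = 1/(-59) = -1/59 ≈ -0.016949)
u = -66783374/59 (u = -7399*(153 - 1/59) = -7399*9026/59 = -66783374/59 ≈ -1.1319e+6)
1/(u + O) = 1/(-66783374/59 + 1216703) = 1/(5002103/59) = 59/5002103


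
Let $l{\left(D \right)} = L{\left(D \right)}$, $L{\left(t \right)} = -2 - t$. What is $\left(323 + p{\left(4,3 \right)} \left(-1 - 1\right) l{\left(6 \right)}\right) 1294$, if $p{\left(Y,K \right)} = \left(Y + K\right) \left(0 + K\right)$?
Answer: $852746$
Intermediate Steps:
$l{\left(D \right)} = -2 - D$
$p{\left(Y,K \right)} = K \left(K + Y\right)$ ($p{\left(Y,K \right)} = \left(K + Y\right) K = K \left(K + Y\right)$)
$\left(323 + p{\left(4,3 \right)} \left(-1 - 1\right) l{\left(6 \right)}\right) 1294 = \left(323 + 3 \left(3 + 4\right) \left(-1 - 1\right) \left(-2 - 6\right)\right) 1294 = \left(323 + 3 \cdot 7 \left(-1 - 1\right) \left(-2 - 6\right)\right) 1294 = \left(323 + 21 \left(-2\right) \left(-8\right)\right) 1294 = \left(323 - -336\right) 1294 = \left(323 + 336\right) 1294 = 659 \cdot 1294 = 852746$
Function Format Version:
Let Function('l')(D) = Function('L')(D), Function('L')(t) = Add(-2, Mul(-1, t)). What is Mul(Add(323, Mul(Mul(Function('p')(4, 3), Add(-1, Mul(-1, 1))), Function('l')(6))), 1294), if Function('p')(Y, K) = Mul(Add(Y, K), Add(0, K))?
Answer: 852746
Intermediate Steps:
Function('l')(D) = Add(-2, Mul(-1, D))
Function('p')(Y, K) = Mul(K, Add(K, Y)) (Function('p')(Y, K) = Mul(Add(K, Y), K) = Mul(K, Add(K, Y)))
Mul(Add(323, Mul(Mul(Function('p')(4, 3), Add(-1, Mul(-1, 1))), Function('l')(6))), 1294) = Mul(Add(323, Mul(Mul(Mul(3, Add(3, 4)), Add(-1, Mul(-1, 1))), Add(-2, Mul(-1, 6)))), 1294) = Mul(Add(323, Mul(Mul(Mul(3, 7), Add(-1, -1)), Add(-2, -6))), 1294) = Mul(Add(323, Mul(Mul(21, -2), -8)), 1294) = Mul(Add(323, Mul(-42, -8)), 1294) = Mul(Add(323, 336), 1294) = Mul(659, 1294) = 852746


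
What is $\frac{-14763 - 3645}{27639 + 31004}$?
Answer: $- \frac{1416}{4511} \approx -0.3139$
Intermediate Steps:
$\frac{-14763 - 3645}{27639 + 31004} = - \frac{18408}{58643} = \left(-18408\right) \frac{1}{58643} = - \frac{1416}{4511}$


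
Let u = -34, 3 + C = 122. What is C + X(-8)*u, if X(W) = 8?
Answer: -153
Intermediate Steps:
C = 119 (C = -3 + 122 = 119)
C + X(-8)*u = 119 + 8*(-34) = 119 - 272 = -153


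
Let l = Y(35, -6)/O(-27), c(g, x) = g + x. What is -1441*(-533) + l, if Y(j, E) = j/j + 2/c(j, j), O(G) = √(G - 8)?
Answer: 768053 - 36*I*√35/1225 ≈ 7.6805e+5 - 0.17386*I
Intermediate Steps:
O(G) = √(-8 + G)
Y(j, E) = 1 + 1/j (Y(j, E) = j/j + 2/(j + j) = 1 + 2/((2*j)) = 1 + 2*(1/(2*j)) = 1 + 1/j)
l = -36*I*√35/1225 (l = ((1 + 35)/35)/(√(-8 - 27)) = ((1/35)*36)/(√(-35)) = 36/(35*((I*√35))) = 36*(-I*√35/35)/35 = -36*I*√35/1225 ≈ -0.17386*I)
-1441*(-533) + l = -1441*(-533) - 36*I*√35/1225 = 768053 - 36*I*√35/1225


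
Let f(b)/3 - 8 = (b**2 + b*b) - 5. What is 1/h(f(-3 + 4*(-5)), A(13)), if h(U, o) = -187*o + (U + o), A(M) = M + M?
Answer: -1/1653 ≈ -0.00060496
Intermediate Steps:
A(M) = 2*M
f(b) = 9 + 6*b**2 (f(b) = 24 + 3*((b**2 + b*b) - 5) = 24 + 3*((b**2 + b**2) - 5) = 24 + 3*(2*b**2 - 5) = 24 + 3*(-5 + 2*b**2) = 24 + (-15 + 6*b**2) = 9 + 6*b**2)
h(U, o) = U - 186*o
1/h(f(-3 + 4*(-5)), A(13)) = 1/((9 + 6*(-3 + 4*(-5))**2) - 372*13) = 1/((9 + 6*(-3 - 20)**2) - 186*26) = 1/((9 + 6*(-23)**2) - 4836) = 1/((9 + 6*529) - 4836) = 1/((9 + 3174) - 4836) = 1/(3183 - 4836) = 1/(-1653) = -1/1653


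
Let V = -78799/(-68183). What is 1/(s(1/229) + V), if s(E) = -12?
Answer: -68183/739397 ≈ -0.092214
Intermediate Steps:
V = 78799/68183 (V = -78799*(-1/68183) = 78799/68183 ≈ 1.1557)
1/(s(1/229) + V) = 1/(-12 + 78799/68183) = 1/(-739397/68183) = -68183/739397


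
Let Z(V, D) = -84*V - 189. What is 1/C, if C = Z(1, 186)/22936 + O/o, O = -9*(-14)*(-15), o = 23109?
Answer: -176676008/16552599 ≈ -10.674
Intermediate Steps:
Z(V, D) = -189 - 84*V
O = -1890 (O = 126*(-15) = -1890)
C = -16552599/176676008 (C = (-189 - 84*1)/22936 - 1890/23109 = (-189 - 84)*(1/22936) - 1890*1/23109 = -273*1/22936 - 630/7703 = -273/22936 - 630/7703 = -16552599/176676008 ≈ -0.093689)
1/C = 1/(-16552599/176676008) = -176676008/16552599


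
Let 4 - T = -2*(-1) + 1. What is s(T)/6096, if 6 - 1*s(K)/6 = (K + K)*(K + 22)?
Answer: -5/127 ≈ -0.039370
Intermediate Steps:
T = 1 (T = 4 - (-2*(-1) + 1) = 4 - (2 + 1) = 4 - 1*3 = 4 - 3 = 1)
s(K) = 36 - 12*K*(22 + K) (s(K) = 36 - 6*(K + K)*(K + 22) = 36 - 6*2*K*(22 + K) = 36 - 12*K*(22 + K))
s(T)/6096 = (36 - 264*1 - 12*1**2)/6096 = (36 - 264 - 12*1)*(1/6096) = (36 - 264 - 12)*(1/6096) = -240*1/6096 = -5/127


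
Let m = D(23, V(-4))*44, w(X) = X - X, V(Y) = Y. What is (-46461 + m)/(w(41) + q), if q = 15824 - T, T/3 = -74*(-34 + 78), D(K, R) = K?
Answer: -45449/25592 ≈ -1.7759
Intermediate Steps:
w(X) = 0
m = 1012 (m = 23*44 = 1012)
T = -9768 (T = 3*(-74*(-34 + 78)) = 3*(-74*44) = 3*(-3256) = -9768)
q = 25592 (q = 15824 - 1*(-9768) = 15824 + 9768 = 25592)
(-46461 + m)/(w(41) + q) = (-46461 + 1012)/(0 + 25592) = -45449/25592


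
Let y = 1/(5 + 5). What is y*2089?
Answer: 2089/10 ≈ 208.90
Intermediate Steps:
y = 1/10 ≈ 0.10000
y*2089 = (1/10)*2089 = 2089/10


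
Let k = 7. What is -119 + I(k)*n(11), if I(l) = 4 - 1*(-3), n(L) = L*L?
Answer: 728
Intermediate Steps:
n(L) = L²
I(l) = 7 (I(l) = 4 + 3 = 7)
-119 + I(k)*n(11) = -119 + 7*11² = -119 + 7*121 = -119 + 847 = 728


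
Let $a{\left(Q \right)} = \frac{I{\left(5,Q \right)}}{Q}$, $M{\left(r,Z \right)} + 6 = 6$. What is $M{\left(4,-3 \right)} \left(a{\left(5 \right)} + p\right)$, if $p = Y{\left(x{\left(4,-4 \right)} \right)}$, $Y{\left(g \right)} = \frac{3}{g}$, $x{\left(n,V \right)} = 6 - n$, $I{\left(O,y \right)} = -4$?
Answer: $0$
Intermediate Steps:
$M{\left(r,Z \right)} = 0$ ($M{\left(r,Z \right)} = -6 + 6 = 0$)
$p = \frac{3}{2}$ ($p = \frac{3}{6 - 4} = \frac{3}{2} \approx 1.5$)
$a{\left(Q \right)} = - \frac{4}{Q}$
$M{\left(4,-3 \right)} \left(a{\left(5 \right)} + p\right) = 0 \left(- \frac{4}{5} + \frac{3}{2}\right) = 0 \cdot \frac{7}{10} = 0$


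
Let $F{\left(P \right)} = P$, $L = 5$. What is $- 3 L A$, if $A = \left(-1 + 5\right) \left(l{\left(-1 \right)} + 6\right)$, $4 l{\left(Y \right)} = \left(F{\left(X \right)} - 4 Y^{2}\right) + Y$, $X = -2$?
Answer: $-255$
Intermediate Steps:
$l{\left(Y \right)} = - \frac{1}{2} - Y^{2} + \frac{Y}{4}$ ($l{\left(Y \right)} = \frac{\left(-2 - 4 Y^{2}\right) + Y}{4} = \frac{-2 + Y - 4 Y^{2}}{4} = - \frac{1}{2} - Y^{2} + \frac{Y}{4}$)
$A = 17$ ($A = \left(-1 + 5\right) \left(\left(- \frac{1}{2} - \left(-1\right)^{2} + \frac{1}{4} \left(-1\right)\right) + 6\right) = 4 \left(\left(- \frac{1}{2} - 1 - \frac{1}{4}\right) + 6\right) = 4 \left(- \frac{7}{4} + 6\right) = 4 \cdot \frac{17}{4} = 17$)
$- 3 L A = \left(-3\right) 5 \cdot 17 = \left(-15\right) 17 = -255$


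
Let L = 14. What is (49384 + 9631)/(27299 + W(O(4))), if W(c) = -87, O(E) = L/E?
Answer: 59015/27212 ≈ 2.1687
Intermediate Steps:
O(E) = 14/E
(49384 + 9631)/(27299 + W(O(4))) = (49384 + 9631)/(27299 - 87) = 59015/27212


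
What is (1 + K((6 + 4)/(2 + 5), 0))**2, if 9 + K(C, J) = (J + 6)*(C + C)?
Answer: 4096/49 ≈ 83.592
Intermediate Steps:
K(C, J) = -9 + 2*C*(6 + J) (K(C, J) = -9 + (J + 6)*(C + C) = -9 + (6 + J)*(2*C) = -9 + 2*C*(6 + J))
(1 + K((6 + 4)/(2 + 5), 0))**2 = (1 + (-9 + 12*((6 + 4)/(2 + 5)) + 2*((6 + 4)/(2 + 5))*0))**2 = (1 + (-9 + 12*(10/7) + 2*(10/7)*0))**2 = (1 + (-9 + 120/7 + 0))**2 = (1 + 57/7)**2 = (64/7)**2 = 4096/49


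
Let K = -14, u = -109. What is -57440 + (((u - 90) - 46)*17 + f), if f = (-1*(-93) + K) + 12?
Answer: -61514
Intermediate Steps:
f = 91 (f = (-1*(-93) - 14) + 12 = (93 - 14) + 12 = 79 + 12 = 91)
-57440 + (((u - 90) - 46)*17 + f) = -57440 + (((-109 - 90) - 46)*17 + 91) = -57440 + ((-199 - 46)*17 + 91) = -57440 + (-245*17 + 91) = -57440 + (-4165 + 91) = -57440 - 4074 = -61514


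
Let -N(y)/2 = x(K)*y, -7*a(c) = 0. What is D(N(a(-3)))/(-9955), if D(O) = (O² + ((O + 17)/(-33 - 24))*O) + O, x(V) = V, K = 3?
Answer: 0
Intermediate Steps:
a(c) = 0 (a(c) = -⅐*0 = 0)
N(y) = -6*y
D(O) = O + O² + O*(-17/57 - O/57) (D(O) = (O² + ((17 + O)/(-57))*O) + O = (O² + ((17 + O)*(-1/57))*O) + O = (O² + (-17/57 - O/57)*O) + O = (O² + O*(-17/57 - O/57)) + O = O + O² + O*(-17/57 - O/57))
D(N(a(-3)))/(-9955) = (8*(-6*0)*(5 + 7*(-6*0))/57)/(-9955) = ((8/57)*0*(5 + 7*0))*(-1/9955) = ((8/57)*0*(5 + 0))*(-1/9955) = ((8/57)*0*5)*(-1/9955) = 0*(-1/9955) = 0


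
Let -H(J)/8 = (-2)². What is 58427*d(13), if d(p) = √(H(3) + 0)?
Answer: 233708*I*√2 ≈ 3.3051e+5*I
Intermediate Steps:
H(J) = -32 (H(J) = -8*(-2)² = -8*4 = -32)
d(p) = 4*I*√2 (d(p) = √(-32 + 0) = √(-32) = 4*I*√2)
58427*d(13) = 58427*(4*I*√2) = 233708*I*√2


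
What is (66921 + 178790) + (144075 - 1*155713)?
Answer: 234073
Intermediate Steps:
(66921 + 178790) + (144075 - 1*155713) = 245711 + (144075 - 155713) = 245711 - 11638 = 234073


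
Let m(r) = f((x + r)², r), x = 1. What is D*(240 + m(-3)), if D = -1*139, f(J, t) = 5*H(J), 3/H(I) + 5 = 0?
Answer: -32943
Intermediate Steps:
H(I) = -⅗ (H(I) = 3/(-5 + 0) = 3/(-5) = 3*(-⅕) = -⅗)
f(J, t) = -3 (f(J, t) = 5*(-⅗) = -3)
D = -139
m(r) = -3
D*(240 + m(-3)) = -139*(240 - 3) = -139*237 = -32943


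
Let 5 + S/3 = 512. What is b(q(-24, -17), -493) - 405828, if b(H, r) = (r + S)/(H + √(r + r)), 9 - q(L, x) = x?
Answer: 4*(-101457*√986 + 2637625*I)/(√986 - 26*I) ≈ -4.0581e+5 - 19.422*I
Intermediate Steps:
q(L, x) = 9 - x
S = 1521 (S = -15 + 3*512 = -15 + 1536 = 1521)
b(H, r) = (1521 + r)/(H + √2*√r) (b(H, r) = (r + 1521)/(H + √(r + r)) = (1521 + r)/(H + √(2*r)) = (1521 + r)/(H + √2*√r))
b(q(-24, -17), -493) - 405828 = (1521 - 493)/((9 - 1*(-17)) + √2*√(-493)) - 405828 = 1028/((9 + 17) + √2*(I*√493)) - 405828 = 1028/(26 + I*√986) - 405828 = -405828 + 1028/(26 + I*√986)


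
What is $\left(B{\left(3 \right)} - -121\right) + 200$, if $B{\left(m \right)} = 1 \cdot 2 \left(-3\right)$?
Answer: $315$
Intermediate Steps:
$B{\left(m \right)} = -6$ ($B{\left(m \right)} = 2 \left(-3\right) = -6$)
$\left(B{\left(3 \right)} - -121\right) + 200 = \left(-6 - -121\right) + 200 = \left(-6 + 121\right) + 200 = 115 + 200 = 315$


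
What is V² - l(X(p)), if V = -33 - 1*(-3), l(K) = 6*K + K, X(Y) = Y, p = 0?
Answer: 900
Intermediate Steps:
l(K) = 7*K
V = -30 (V = -33 + 3 = -30)
V² - l(X(p)) = (-30)² - 7*0 = 900 - 1*0 = 900 + 0 = 900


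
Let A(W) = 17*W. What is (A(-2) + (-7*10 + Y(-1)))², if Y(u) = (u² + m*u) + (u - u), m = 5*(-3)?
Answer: 7744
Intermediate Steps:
m = -15
Y(u) = u² - 15*u (Y(u) = (u² - 15*u) + (u - u) = (u² - 15*u) + 0 = u² - 15*u)
(A(-2) + (-7*10 + Y(-1)))² = (17*(-2) + (-7*10 - (-15 - 1)))² = (-34 + (-70 - 1*(-16)))² = (-34 + (-70 + 16))² = (-34 - 54)² = (-88)² = 7744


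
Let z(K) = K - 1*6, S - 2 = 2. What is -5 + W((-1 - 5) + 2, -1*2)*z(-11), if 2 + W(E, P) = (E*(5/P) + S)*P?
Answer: 505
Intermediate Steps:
S = 4 (S = 2 + 2 = 4)
z(K) = -6 + K (z(K) = K - 6 = -6 + K)
W(E, P) = -2 + P*(4 + 5*E/P) (W(E, P) = -2 + (E*(5/P) + 4)*P = -2 + (5*E/P + 4)*P = -2 + (4 + 5*E/P)*P = -2 + P*(4 + 5*E/P))
-5 + W((-1 - 5) + 2, -1*2)*z(-11) = -5 + (-2 + 4*(-1*2) + 5*((-1 - 5) + 2))*(-6 - 11) = -5 + (-2 + 4*(-2) + 5*(-6 + 2))*(-17) = -5 + (-2 - 8 + 5*(-4))*(-17) = -5 + (-2 - 8 - 20)*(-17) = -5 - 30*(-17) = -5 + 510 = 505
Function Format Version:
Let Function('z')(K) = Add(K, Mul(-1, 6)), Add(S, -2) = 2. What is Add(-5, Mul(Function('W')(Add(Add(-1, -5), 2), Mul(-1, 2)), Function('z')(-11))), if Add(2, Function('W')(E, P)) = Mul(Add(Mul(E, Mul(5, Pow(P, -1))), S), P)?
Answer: 505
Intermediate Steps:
S = 4 (S = Add(2, 2) = 4)
Function('z')(K) = Add(-6, K) (Function('z')(K) = Add(K, -6) = Add(-6, K))
Function('W')(E, P) = Add(-2, Mul(P, Add(4, Mul(5, E, Pow(P, -1))))) (Function('W')(E, P) = Add(-2, Mul(Add(Mul(E, Mul(5, Pow(P, -1))), 4), P)) = Add(-2, Mul(Add(Mul(5, E, Pow(P, -1)), 4), P)) = Add(-2, Mul(Add(4, Mul(5, E, Pow(P, -1))), P)) = Add(-2, Mul(P, Add(4, Mul(5, E, Pow(P, -1))))))
Add(-5, Mul(Function('W')(Add(Add(-1, -5), 2), Mul(-1, 2)), Function('z')(-11))) = Add(-5, Mul(Add(-2, Mul(4, Mul(-1, 2)), Mul(5, Add(Add(-1, -5), 2))), Add(-6, -11))) = Add(-5, Mul(Add(-2, Mul(4, -2), Mul(5, Add(-6, 2))), -17)) = Add(-5, Mul(Add(-2, -8, Mul(5, -4)), -17)) = Add(-5, Mul(Add(-2, -8, -20), -17)) = Add(-5, Mul(-30, -17)) = Add(-5, 510) = 505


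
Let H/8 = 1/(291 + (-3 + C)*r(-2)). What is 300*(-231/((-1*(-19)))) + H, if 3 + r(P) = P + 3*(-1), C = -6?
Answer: -25155748/6897 ≈ -3647.3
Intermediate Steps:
r(P) = -6 + P (r(P) = -3 + (P + 3*(-1)) = -3 + (P - 3) = -3 + (-3 + P) = -6 + P)
H = 8/363 (H = 8/(291 + (-3 - 6)*(-6 - 2)) = 8/(291 - 9*(-8)) = 8/(291 + 72) = 8/363 ≈ 0.022039)
300*(-231/((-1*(-19)))) + H = 300*(-231/((-1*(-19)))) + 8/363 = 300*(-231/19) + 8/363 = -69300/19 + 8/363 = -25155748/6897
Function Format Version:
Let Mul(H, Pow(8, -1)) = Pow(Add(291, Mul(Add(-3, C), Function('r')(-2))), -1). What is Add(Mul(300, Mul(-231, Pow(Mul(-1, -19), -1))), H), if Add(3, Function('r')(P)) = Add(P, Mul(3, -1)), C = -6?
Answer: Rational(-25155748, 6897) ≈ -3647.3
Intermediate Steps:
Function('r')(P) = Add(-6, P) (Function('r')(P) = Add(-3, Add(P, Mul(3, -1))) = Add(-3, Add(P, -3)) = Add(-3, Add(-3, P)) = Add(-6, P))
H = Rational(8, 363) (H = Mul(8, Pow(Add(291, Mul(Add(-3, -6), Add(-6, -2))), -1)) = Mul(8, Pow(Add(291, Mul(-9, -8)), -1)) = Mul(8, Pow(Add(291, 72), -1)) = Mul(8, Pow(363, -1)) = Mul(8, Rational(1, 363)) = Rational(8, 363) ≈ 0.022039)
Add(Mul(300, Mul(-231, Pow(Mul(-1, -19), -1))), H) = Add(Mul(300, Mul(-231, Pow(Mul(-1, -19), -1))), Rational(8, 363)) = Add(Mul(300, Mul(-231, Pow(19, -1))), Rational(8, 363)) = Add(Mul(300, Mul(-231, Rational(1, 19))), Rational(8, 363)) = Add(Mul(300, Rational(-231, 19)), Rational(8, 363)) = Add(Rational(-69300, 19), Rational(8, 363)) = Rational(-25155748, 6897)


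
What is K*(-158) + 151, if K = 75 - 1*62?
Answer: -1903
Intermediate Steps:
K = 13 (K = 75 - 62 = 13)
K*(-158) + 151 = 13*(-158) + 151 = -2054 + 151 = -1903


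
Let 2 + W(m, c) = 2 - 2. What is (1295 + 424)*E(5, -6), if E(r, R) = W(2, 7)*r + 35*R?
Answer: -378180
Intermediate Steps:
W(m, c) = -2 (W(m, c) = -2 + (2 - 2) = -2 + 0 = -2)
E(r, R) = -2*r + 35*R
(1295 + 424)*E(5, -6) = (1295 + 424)*(-2*5 + 35*(-6)) = 1719*(-10 - 210) = 1719*(-220) = -378180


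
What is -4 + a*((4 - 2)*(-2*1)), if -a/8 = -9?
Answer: -292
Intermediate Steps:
a = 72 (a = -8*(-9) = 72)
-4 + a*((4 - 2)*(-2*1)) = -4 + 72*((4 - 2)*(-2*1)) = -4 + 72*(2*(-2)) = -4 + 72*(-4) = -4 - 288 = -292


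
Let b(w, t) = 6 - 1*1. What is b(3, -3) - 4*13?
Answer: -47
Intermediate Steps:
b(w, t) = 5 (b(w, t) = 6 - 1 = 5)
b(3, -3) - 4*13 = 5 - 4*13 = 5 - 52 = -47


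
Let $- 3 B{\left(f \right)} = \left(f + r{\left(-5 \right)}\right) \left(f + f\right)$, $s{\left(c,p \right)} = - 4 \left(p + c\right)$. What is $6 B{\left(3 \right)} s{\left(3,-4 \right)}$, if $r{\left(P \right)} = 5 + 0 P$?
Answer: $-384$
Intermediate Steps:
$s{\left(c,p \right)} = - 4 c - 4 p$ ($s{\left(c,p \right)} = - 4 \left(c + p\right) = - 4 c - 4 p$)
$r{\left(P \right)} = 5$ ($r{\left(P \right)} = 5 + 0 = 5$)
$B{\left(f \right)} = - \frac{2 f \left(5 + f\right)}{3}$ ($B{\left(f \right)} = - \frac{\left(f + 5\right) \left(f + f\right)}{3} = - \frac{\left(5 + f\right) 2 f}{3} = - \frac{2 f \left(5 + f\right)}{3}$)
$6 B{\left(3 \right)} s{\left(3,-4 \right)} = 6 \left(\left(- \frac{2}{3}\right) 3 \left(5 + 3\right)\right) \left(\left(-4\right) 3 - -16\right) = 6 \left(\left(- \frac{2}{3}\right) 3 \cdot 8\right) \left(-12 + 16\right) = 6 \left(-16\right) 4 = \left(-96\right) 4 = -384$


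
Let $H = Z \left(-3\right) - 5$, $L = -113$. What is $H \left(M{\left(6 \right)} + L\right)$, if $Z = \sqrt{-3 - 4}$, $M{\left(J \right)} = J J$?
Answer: $385 + 231 i \sqrt{7} \approx 385.0 + 611.17 i$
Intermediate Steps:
$M{\left(J \right)} = J^{2}$
$Z = i \sqrt{7}$ ($Z = \sqrt{-7} = i \sqrt{7} \approx 2.6458 i$)
$H = -5 - 3 i \sqrt{7}$ ($H = i \sqrt{7} \left(-3\right) - 5 = - 3 i \sqrt{7} - 5 = -5 - 3 i \sqrt{7} \approx -5.0 - 7.9373 i$)
$H \left(M{\left(6 \right)} + L\right) = \left(-5 - 3 i \sqrt{7}\right) \left(6^{2} - 113\right) = \left(-5 - 3 i \sqrt{7}\right) \left(36 - 113\right) = \left(-5 - 3 i \sqrt{7}\right) \left(-77\right) = 385 + 231 i \sqrt{7}$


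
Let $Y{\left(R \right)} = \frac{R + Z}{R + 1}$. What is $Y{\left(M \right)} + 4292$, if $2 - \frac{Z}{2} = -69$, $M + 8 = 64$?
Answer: $\frac{81614}{19} \approx 4295.5$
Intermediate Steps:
$M = 56$ ($M = -8 + 64 = 56$)
$Z = 142$ ($Z = 4 - -138 = 4 + 138 = 142$)
$Y{\left(R \right)} = \frac{142 + R}{1 + R}$ ($Y{\left(R \right)} = \frac{R + 142}{R + 1} = \frac{142 + R}{1 + R}$)
$Y{\left(M \right)} + 4292 = \frac{142 + 56}{1 + 56} + 4292 = \frac{1}{57} \cdot 198 + 4292 = \frac{66}{19} + 4292 = \frac{81614}{19}$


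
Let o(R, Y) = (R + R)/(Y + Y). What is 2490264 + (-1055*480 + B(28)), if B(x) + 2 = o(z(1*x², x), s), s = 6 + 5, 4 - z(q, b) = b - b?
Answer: 21822486/11 ≈ 1.9839e+6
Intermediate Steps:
z(q, b) = 4 (z(q, b) = 4 - (b - b) = 4 - 1*0 = 4 + 0 = 4)
s = 11
o(R, Y) = R/Y (o(R, Y) = (2*R)/((2*Y)) = (2*R)*(1/(2*Y)) = R/Y)
B(x) = -18/11 (B(x) = -2 + 4/11 = -18/11)
2490264 + (-1055*480 + B(28)) = 2490264 + (-1055*480 - 18/11) = 2490264 + (-506400 - 18/11) = 2490264 - 5570418/11 = 21822486/11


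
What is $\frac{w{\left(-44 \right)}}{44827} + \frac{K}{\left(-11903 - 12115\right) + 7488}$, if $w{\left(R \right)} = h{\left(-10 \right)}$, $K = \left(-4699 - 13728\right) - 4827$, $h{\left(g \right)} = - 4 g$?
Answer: $\frac{521534129}{370495155} \approx 1.4077$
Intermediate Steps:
$K = -23254$ ($K = -18427 - 4827 = -23254$)
$w{\left(R \right)} = 40$ ($w{\left(R \right)} = \left(-4\right) \left(-10\right) = 40$)
$\frac{w{\left(-44 \right)}}{44827} + \frac{K}{\left(-11903 - 12115\right) + 7488} = \frac{40}{44827} - \frac{23254}{\left(-11903 - 12115\right) + 7488} = 40 \cdot \frac{1}{44827} - \frac{23254}{-24018 + 7488} = \frac{40}{44827} - \frac{23254}{-16530} = \frac{40}{44827} - - \frac{11627}{8265} = \frac{40}{44827} + \frac{11627}{8265} = \frac{521534129}{370495155}$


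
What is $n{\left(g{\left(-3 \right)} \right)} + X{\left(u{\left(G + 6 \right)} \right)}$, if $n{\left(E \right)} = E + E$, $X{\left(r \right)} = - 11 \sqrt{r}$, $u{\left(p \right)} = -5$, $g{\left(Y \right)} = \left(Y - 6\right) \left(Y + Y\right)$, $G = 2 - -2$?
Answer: $108 - 11 i \sqrt{5} \approx 108.0 - 24.597 i$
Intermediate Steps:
$G = 4$ ($G = 2 + 2 = 4$)
$g{\left(Y \right)} = 2 Y \left(-6 + Y\right)$ ($g{\left(Y \right)} = \left(-6 + Y\right) 2 Y = 2 Y \left(-6 + Y\right)$)
$n{\left(E \right)} = 2 E$
$n{\left(g{\left(-3 \right)} \right)} + X{\left(u{\left(G + 6 \right)} \right)} = 2 \cdot 2 \left(-3\right) \left(-6 - 3\right) - 11 \sqrt{-5} = 2 \cdot 2 \left(-3\right) \left(-9\right) - 11 i \sqrt{5} = 2 \cdot 54 - 11 i \sqrt{5} = 108 - 11 i \sqrt{5}$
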